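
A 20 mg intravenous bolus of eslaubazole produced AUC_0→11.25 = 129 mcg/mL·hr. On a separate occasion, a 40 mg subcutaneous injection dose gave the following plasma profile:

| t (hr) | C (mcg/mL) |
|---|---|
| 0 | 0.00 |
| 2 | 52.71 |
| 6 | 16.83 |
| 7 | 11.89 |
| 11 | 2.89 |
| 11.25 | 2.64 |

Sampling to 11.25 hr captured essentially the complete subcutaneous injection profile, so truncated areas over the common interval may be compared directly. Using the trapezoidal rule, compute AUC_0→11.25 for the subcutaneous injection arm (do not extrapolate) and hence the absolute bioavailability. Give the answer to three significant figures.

F = 0.916

Trapezoidal AUC_0→11.25 (subcutaneous injection):
  [0→2]: (0.00+52.71)/2 × 2 = 52.71
  [2→6]: (52.71+16.83)/2 × 4 = 139.08
  [6→7]: (16.83+11.89)/2 × 1 = 14.36
  [7→11]: (11.89+2.89)/2 × 4 = 29.56
  [11→11.25]: (2.89+2.64)/2 × 0.25 = 0.69125
  Sum = 236.40125 mcg/mL·hr
F = (AUC_ev/D_ev)/(AUC_iv/D_iv) = (236.40125/40)/(129/20) = 5.91003/6.45 = 0.9163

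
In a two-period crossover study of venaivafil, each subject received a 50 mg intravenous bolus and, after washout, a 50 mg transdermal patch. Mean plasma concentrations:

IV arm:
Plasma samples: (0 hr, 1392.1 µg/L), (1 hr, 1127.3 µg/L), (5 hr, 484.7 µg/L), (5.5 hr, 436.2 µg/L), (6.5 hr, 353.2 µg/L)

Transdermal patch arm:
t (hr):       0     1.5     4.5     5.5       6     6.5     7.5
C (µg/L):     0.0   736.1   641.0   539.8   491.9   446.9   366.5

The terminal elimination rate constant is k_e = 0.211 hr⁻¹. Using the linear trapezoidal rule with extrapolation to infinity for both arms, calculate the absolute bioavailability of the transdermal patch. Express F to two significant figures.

F = 0.86

Trapezoidal AUC_0→6.5 (IV):
  [0→1]: (1392.1+1127.3)/2 × 1 = 1259.7
  [1→5]: (1127.3+484.7)/2 × 4 = 3224.0
  [5→5.5]: (484.7+436.2)/2 × 0.5 = 230.225
  [5.5→6.5]: (436.2+353.2)/2 × 1 = 394.7
  Sum = 5108.625 µg/L·hr
IV tail: 353.2/0.211 = 1673.934; AUC_iv,0→∞ = 5108.625 + 1673.934 = 6782.559 µg/L·hr
Trapezoidal AUC_0→7.5 (transdermal patch):
  [0→1.5]: (0.0+736.1)/2 × 1.5 = 552.075
  [1.5→4.5]: (736.1+641.0)/2 × 3 = 2065.65
  [4.5→5.5]: (641.0+539.8)/2 × 1 = 590.4
  [5.5→6]: (539.8+491.9)/2 × 0.5 = 257.925
  [6→6.5]: (491.9+446.9)/2 × 0.5 = 234.7
  [6.5→7.5]: (446.9+366.5)/2 × 1 = 406.7
  Sum = 4107.45 µg/L·hr
transdermal patch tail: 366.5/0.211 = 1736.967; AUC_ev,0→∞ = 4107.45 + 1736.967 = 5844.417 µg/L·hr
F = (AUC_ev/D_ev)/(AUC_iv/D_iv) = (5844.417/50)/(6782.559/50) = 116.88834/135.65118 = 0.8617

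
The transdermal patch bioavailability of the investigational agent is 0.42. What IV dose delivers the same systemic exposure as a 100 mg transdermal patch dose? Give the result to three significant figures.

D_iv = 42.0 mg

Systemic exposure from an extravascular dose = F × D_ev, so the equivalent IV dose is F × D_ev.
D_iv = F × D_ev = 0.42 × 100 = 42 mg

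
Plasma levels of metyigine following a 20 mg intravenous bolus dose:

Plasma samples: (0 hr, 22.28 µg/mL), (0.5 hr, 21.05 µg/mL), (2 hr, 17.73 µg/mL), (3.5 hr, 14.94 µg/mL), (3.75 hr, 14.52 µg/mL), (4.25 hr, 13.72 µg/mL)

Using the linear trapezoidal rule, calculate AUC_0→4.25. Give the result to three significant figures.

AUC = 75.2 µg/mL·hr

Trapezoidal AUC_0→4.25:
  [0→0.5]: (22.28+21.05)/2 × 0.5 = 10.8325
  [0.5→2]: (21.05+17.73)/2 × 1.5 = 29.085
  [2→3.5]: (17.73+14.94)/2 × 1.5 = 24.5025
  [3.5→3.75]: (14.94+14.52)/2 × 0.25 = 3.6825
  [3.75→4.25]: (14.52+13.72)/2 × 0.5 = 7.06
  Sum = 75.1625 µg/mL·hr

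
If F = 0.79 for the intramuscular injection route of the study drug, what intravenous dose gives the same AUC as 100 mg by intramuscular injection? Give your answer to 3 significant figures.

D_iv = 79.0 mg

Systemic exposure from an extravascular dose = F × D_ev, so the equivalent IV dose is F × D_ev.
D_iv = F × D_ev = 0.79 × 100 = 79 mg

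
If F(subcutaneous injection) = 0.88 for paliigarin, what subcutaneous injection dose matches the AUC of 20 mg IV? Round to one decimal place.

D_subcutaneous = 22.7 mg

For equal systemic exposure: F × D_ev = D_iv
D_ev = D_iv / F = 20 / 0.88 = 22.7273 mg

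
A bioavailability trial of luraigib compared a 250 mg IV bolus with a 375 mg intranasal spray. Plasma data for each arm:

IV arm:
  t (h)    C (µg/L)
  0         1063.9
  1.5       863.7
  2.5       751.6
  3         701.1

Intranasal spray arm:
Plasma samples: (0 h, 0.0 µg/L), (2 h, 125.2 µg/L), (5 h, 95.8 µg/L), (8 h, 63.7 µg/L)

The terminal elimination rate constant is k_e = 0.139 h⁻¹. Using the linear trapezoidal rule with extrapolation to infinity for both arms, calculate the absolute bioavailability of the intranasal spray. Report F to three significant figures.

F = 0.100

Trapezoidal AUC_0→3 (IV):
  [0→1.5]: (1063.9+863.7)/2 × 1.5 = 1445.7
  [1.5→2.5]: (863.7+751.6)/2 × 1 = 807.65
  [2.5→3]: (751.6+701.1)/2 × 0.5 = 363.175
  Sum = 2616.525 µg/L·h
IV tail: 701.1/0.139 = 5043.885; AUC_iv,0→∞ = 2616.525 + 5043.885 = 7660.41 µg/L·h
Trapezoidal AUC_0→8 (intranasal spray):
  [0→2]: (0.0+125.2)/2 × 2 = 125.2
  [2→5]: (125.2+95.8)/2 × 3 = 331.5
  [5→8]: (95.8+63.7)/2 × 3 = 239.25
  Sum = 695.95 µg/L·h
intranasal spray tail: 63.7/0.139 = 458.273; AUC_ev,0→∞ = 695.95 + 458.273 = 1154.223 µg/L·h
F = (AUC_ev/D_ev)/(AUC_iv/D_iv) = (1154.223/375)/(7660.41/250) = 3.077928/30.64164 = 0.1004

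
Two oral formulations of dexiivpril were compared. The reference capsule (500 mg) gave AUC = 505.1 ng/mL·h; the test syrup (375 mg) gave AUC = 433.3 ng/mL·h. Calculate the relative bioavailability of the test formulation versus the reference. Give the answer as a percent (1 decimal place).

F_rel = (AUC_test/D_test) / (AUC_ref/D_ref)
      = (433.3/375) / (505.1/500)
      = 1.15547 / 1.0102 = 1.1438 = 114.38%

F_rel = 114.4%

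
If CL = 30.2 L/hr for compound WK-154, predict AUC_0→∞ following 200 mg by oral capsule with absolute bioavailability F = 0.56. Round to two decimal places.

AUC = 3.71 mg/L·hr

AUC_0→∞ = F × Dose / CL
        = 0.56 × 200 / 30.2 = 3.70861 mg/L·hr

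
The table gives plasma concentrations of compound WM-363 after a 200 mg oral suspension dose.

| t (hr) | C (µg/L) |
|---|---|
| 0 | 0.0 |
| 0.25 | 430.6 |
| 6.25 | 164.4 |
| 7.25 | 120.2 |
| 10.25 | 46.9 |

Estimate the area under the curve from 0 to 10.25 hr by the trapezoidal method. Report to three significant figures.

AUC = 2230 µg/L·hr

Trapezoidal AUC_0→10.25:
  [0→0.25]: (0.0+430.6)/2 × 0.25 = 53.825
  [0.25→6.25]: (430.6+164.4)/2 × 6 = 1785.0
  [6.25→7.25]: (164.4+120.2)/2 × 1 = 142.3
  [7.25→10.25]: (120.2+46.9)/2 × 3 = 250.65
  Sum = 2231.775 µg/L·hr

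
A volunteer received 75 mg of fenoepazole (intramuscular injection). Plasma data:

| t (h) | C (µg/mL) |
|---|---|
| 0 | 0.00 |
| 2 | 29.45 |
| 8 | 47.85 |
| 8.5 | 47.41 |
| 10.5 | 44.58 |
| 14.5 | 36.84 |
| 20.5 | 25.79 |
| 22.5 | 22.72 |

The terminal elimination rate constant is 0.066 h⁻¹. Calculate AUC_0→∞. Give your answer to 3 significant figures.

Trapezoidal AUC_0→22.5:
  [0→2]: (0.00+29.45)/2 × 2 = 29.45
  [2→8]: (29.45+47.85)/2 × 6 = 231.9
  [8→8.5]: (47.85+47.41)/2 × 0.5 = 23.815
  [8.5→10.5]: (47.41+44.58)/2 × 2 = 91.99
  [10.5→14.5]: (44.58+36.84)/2 × 4 = 162.84
  [14.5→20.5]: (36.84+25.79)/2 × 6 = 187.89
  [20.5→22.5]: (25.79+22.72)/2 × 2 = 48.51
  Sum = 776.395 µg/mL·h
Extrapolated tail: C_last / k_e = 22.72 / 0.066 = 344.242
AUC_0→∞ = 776.395 + 344.242 = 1120.637 µg/mL·h

AUC = 1120 µg/mL·h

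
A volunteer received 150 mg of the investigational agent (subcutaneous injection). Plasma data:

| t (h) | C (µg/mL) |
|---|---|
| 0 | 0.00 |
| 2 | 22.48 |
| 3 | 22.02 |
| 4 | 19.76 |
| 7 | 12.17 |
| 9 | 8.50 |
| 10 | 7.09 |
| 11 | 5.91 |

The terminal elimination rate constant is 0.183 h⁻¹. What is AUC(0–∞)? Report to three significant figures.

AUC = 181 µg/mL·h

Trapezoidal AUC_0→11:
  [0→2]: (0.00+22.48)/2 × 2 = 22.48
  [2→3]: (22.48+22.02)/2 × 1 = 22.25
  [3→4]: (22.02+19.76)/2 × 1 = 20.89
  [4→7]: (19.76+12.17)/2 × 3 = 47.895
  [7→9]: (12.17+8.50)/2 × 2 = 20.67
  [9→10]: (8.50+7.09)/2 × 1 = 7.795
  [10→11]: (7.09+5.91)/2 × 1 = 6.5
  Sum = 148.48 µg/mL·h
Extrapolated tail: C_last / k_e = 5.91 / 0.183 = 32.295
AUC_0→∞ = 148.48 + 32.295 = 180.775 µg/mL·h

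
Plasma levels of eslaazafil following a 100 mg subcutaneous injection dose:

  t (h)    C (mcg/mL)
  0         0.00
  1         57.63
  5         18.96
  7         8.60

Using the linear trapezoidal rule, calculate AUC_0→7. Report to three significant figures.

AUC = 210 mcg/mL·h

Trapezoidal AUC_0→7:
  [0→1]: (0.00+57.63)/2 × 1 = 28.815
  [1→5]: (57.63+18.96)/2 × 4 = 153.18
  [5→7]: (18.96+8.60)/2 × 2 = 27.56
  Sum = 209.555 mcg/mL·h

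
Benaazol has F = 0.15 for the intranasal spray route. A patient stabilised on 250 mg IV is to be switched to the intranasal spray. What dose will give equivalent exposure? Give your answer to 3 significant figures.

D_intranasal = 1670 mg

For equal systemic exposure: F × D_ev = D_iv
D_ev = D_iv / F = 250 / 0.15 = 1666.67 mg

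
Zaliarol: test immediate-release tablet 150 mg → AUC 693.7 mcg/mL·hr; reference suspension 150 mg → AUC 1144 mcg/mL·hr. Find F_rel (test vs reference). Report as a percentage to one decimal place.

F_rel = (AUC_test/D_test) / (AUC_ref/D_ref)
      = (693.7/150) / (1144/150)
      = 4.62467 / 7.62667 = 0.6064 = 60.64%

F_rel = 60.6%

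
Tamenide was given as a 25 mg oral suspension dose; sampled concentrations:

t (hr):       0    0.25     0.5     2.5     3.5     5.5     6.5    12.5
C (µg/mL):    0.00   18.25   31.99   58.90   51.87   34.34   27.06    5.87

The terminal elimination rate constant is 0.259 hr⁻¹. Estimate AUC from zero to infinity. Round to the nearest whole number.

Trapezoidal AUC_0→12.5:
  [0→0.25]: (0.00+18.25)/2 × 0.25 = 2.28125
  [0.25→0.5]: (18.25+31.99)/2 × 0.25 = 6.28
  [0.5→2.5]: (31.99+58.90)/2 × 2 = 90.89
  [2.5→3.5]: (58.90+51.87)/2 × 1 = 55.385
  [3.5→5.5]: (51.87+34.34)/2 × 2 = 86.21
  [5.5→6.5]: (34.34+27.06)/2 × 1 = 30.7
  [6.5→12.5]: (27.06+5.87)/2 × 6 = 98.79
  Sum = 370.53625 µg/mL·hr
Extrapolated tail: C_last / k_e = 5.87 / 0.259 = 22.664
AUC_0→∞ = 370.53625 + 22.664 = 393.20025 µg/mL·hr

AUC = 393 µg/mL·hr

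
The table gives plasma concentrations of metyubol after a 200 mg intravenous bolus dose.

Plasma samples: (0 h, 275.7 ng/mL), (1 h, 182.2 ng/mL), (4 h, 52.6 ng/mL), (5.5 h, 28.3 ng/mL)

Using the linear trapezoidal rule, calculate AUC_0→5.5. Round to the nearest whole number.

Trapezoidal AUC_0→5.5:
  [0→1]: (275.7+182.2)/2 × 1 = 228.95
  [1→4]: (182.2+52.6)/2 × 3 = 352.2
  [4→5.5]: (52.6+28.3)/2 × 1.5 = 60.675
  Sum = 641.825 ng/mL·h

AUC = 642 ng/mL·h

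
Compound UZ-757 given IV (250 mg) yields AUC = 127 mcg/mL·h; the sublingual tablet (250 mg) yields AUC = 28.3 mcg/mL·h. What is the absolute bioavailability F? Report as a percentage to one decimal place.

F = (AUC_ev / D_ev) / (AUC_iv / D_iv)
  = (28.3/250) / (127/250)
  = 0.1132 / 0.508 = 0.2228
  = 22.28%

F = 22.3%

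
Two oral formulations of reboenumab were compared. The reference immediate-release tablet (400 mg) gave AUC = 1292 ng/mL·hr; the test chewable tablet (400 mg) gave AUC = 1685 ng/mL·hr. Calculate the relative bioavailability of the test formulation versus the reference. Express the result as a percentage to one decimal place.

F_rel = 130.4%

F_rel = (AUC_test/D_test) / (AUC_ref/D_ref)
      = (1685/400) / (1292/400)
      = 4.2125 / 3.23 = 1.3042 = 130.42%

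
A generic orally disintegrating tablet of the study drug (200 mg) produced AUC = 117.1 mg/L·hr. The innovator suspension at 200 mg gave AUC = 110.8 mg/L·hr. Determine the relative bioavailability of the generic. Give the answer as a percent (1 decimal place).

F_rel = (AUC_test/D_test) / (AUC_ref/D_ref)
      = (117.1/200) / (110.8/200)
      = 0.5855 / 0.554 = 1.0569 = 105.69%

F_rel = 105.7%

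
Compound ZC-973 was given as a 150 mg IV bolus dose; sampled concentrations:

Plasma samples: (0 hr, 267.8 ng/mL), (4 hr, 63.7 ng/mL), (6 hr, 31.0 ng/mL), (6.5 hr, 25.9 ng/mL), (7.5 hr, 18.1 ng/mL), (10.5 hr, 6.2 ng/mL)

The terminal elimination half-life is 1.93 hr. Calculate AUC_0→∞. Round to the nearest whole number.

AUC = 848 ng/mL·hr

Trapezoidal AUC_0→10.5:
  [0→4]: (267.8+63.7)/2 × 4 = 663.0
  [4→6]: (63.7+31.0)/2 × 2 = 94.7
  [6→6.5]: (31.0+25.9)/2 × 0.5 = 14.225
  [6.5→7.5]: (25.9+18.1)/2 × 1 = 22.0
  [7.5→10.5]: (18.1+6.2)/2 × 3 = 36.45
  Sum = 830.375 ng/mL·hr
k_e = ln2 / t½ = 0.693147 / 1.93 = 0.3591 hr^-1
Extrapolated tail: C_last / k_e = 6.2 / 0.3591 = 17.265
AUC_0→∞ = 830.375 + 17.265 = 847.64 ng/mL·hr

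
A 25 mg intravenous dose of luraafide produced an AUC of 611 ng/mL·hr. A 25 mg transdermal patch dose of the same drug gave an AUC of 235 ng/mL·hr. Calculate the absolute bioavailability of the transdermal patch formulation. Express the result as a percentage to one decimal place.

F = 38.5%

F = (AUC_ev / D_ev) / (AUC_iv / D_iv)
  = (235/25) / (611/25)
  = 9.4 / 24.44 = 0.3846
  = 38.46%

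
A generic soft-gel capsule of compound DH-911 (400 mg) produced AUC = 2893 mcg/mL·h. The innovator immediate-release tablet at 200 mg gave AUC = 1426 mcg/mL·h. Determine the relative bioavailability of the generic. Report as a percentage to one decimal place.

F_rel = 101.4%

F_rel = (AUC_test/D_test) / (AUC_ref/D_ref)
      = (2893/400) / (1426/200)
      = 7.2325 / 7.13 = 1.0144 = 101.44%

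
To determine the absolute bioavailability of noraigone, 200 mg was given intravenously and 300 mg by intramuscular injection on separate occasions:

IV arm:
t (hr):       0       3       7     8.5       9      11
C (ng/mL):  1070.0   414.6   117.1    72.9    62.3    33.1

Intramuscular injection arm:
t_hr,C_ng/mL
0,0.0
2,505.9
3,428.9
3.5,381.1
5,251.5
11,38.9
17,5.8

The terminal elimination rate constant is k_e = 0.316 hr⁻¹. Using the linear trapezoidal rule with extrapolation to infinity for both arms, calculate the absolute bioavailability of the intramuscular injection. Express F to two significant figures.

Trapezoidal AUC_0→11 (IV):
  [0→3]: (1070.0+414.6)/2 × 3 = 2226.9
  [3→7]: (414.6+117.1)/2 × 4 = 1063.4
  [7→8.5]: (117.1+72.9)/2 × 1.5 = 142.5
  [8.5→9]: (72.9+62.3)/2 × 0.5 = 33.8
  [9→11]: (62.3+33.1)/2 × 2 = 95.4
  Sum = 3562.0 ng/mL·hr
IV tail: 33.1/0.316 = 104.747; AUC_iv,0→∞ = 3562.0 + 104.747 = 3666.747 ng/mL·hr
Trapezoidal AUC_0→17 (intramuscular injection):
  [0→2]: (0.0+505.9)/2 × 2 = 505.9
  [2→3]: (505.9+428.9)/2 × 1 = 467.4
  [3→3.5]: (428.9+381.1)/2 × 0.5 = 202.5
  [3.5→5]: (381.1+251.5)/2 × 1.5 = 474.45
  [5→11]: (251.5+38.9)/2 × 6 = 871.2
  [11→17]: (38.9+5.8)/2 × 6 = 134.1
  Sum = 2655.55 ng/mL·hr
intramuscular injection tail: 5.8/0.316 = 18.354; AUC_ev,0→∞ = 2655.55 + 18.354 = 2673.904 ng/mL·hr
F = (AUC_ev/D_ev)/(AUC_iv/D_iv) = (2673.904/300)/(3666.747/200) = 8.91301/18.333735 = 0.4862

F = 0.49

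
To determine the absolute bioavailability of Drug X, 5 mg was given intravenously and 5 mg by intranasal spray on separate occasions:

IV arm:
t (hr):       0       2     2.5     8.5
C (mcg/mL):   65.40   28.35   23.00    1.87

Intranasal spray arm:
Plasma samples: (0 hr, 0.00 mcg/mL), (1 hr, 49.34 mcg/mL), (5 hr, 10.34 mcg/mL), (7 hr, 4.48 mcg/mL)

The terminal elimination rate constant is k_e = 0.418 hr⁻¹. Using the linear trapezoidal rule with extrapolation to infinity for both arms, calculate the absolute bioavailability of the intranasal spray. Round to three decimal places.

Trapezoidal AUC_0→8.5 (IV):
  [0→2]: (65.40+28.35)/2 × 2 = 93.75
  [2→2.5]: (28.35+23.00)/2 × 0.5 = 12.8375
  [2.5→8.5]: (23.00+1.87)/2 × 6 = 74.61
  Sum = 181.1975 mcg/mL·hr
IV tail: 1.87/0.418 = 4.474; AUC_iv,0→∞ = 181.1975 + 4.474 = 185.6715 mcg/mL·hr
Trapezoidal AUC_0→7 (intranasal spray):
  [0→1]: (0.00+49.34)/2 × 1 = 24.67
  [1→5]: (49.34+10.34)/2 × 4 = 119.36
  [5→7]: (10.34+4.48)/2 × 2 = 14.82
  Sum = 158.85 mcg/mL·hr
intranasal spray tail: 4.48/0.418 = 10.718; AUC_ev,0→∞ = 158.85 + 10.718 = 169.568 mcg/mL·hr
F = (AUC_ev/D_ev)/(AUC_iv/D_iv) = (169.568/5)/(185.6715/5) = 33.9136/37.1343 = 0.9133

F = 0.913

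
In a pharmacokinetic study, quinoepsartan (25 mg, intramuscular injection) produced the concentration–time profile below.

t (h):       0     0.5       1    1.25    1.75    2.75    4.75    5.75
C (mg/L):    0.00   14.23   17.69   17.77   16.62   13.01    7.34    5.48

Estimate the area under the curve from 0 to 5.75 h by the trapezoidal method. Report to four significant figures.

AUC = 66.14 mg/L·h

Trapezoidal AUC_0→5.75:
  [0→0.5]: (0.00+14.23)/2 × 0.5 = 3.5575
  [0.5→1]: (14.23+17.69)/2 × 0.5 = 7.98
  [1→1.25]: (17.69+17.77)/2 × 0.25 = 4.4325
  [1.25→1.75]: (17.77+16.62)/2 × 0.5 = 8.5975
  [1.75→2.75]: (16.62+13.01)/2 × 1 = 14.815
  [2.75→4.75]: (13.01+7.34)/2 × 2 = 20.35
  [4.75→5.75]: (7.34+5.48)/2 × 1 = 6.41
  Sum = 66.1425 mg/L·h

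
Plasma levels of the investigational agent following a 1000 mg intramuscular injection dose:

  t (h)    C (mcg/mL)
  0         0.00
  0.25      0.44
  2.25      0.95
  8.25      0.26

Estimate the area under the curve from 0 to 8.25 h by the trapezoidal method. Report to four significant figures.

Trapezoidal AUC_0→8.25:
  [0→0.25]: (0.00+0.44)/2 × 0.25 = 0.055
  [0.25→2.25]: (0.44+0.95)/2 × 2 = 1.39
  [2.25→8.25]: (0.95+0.26)/2 × 6 = 3.63
  Sum = 5.075 mcg/mL·h

AUC = 5.075 mcg/mL·h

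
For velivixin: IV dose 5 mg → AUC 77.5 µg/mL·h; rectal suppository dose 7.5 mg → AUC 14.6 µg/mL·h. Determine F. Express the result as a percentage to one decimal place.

F = 12.6%

F = (AUC_ev / D_ev) / (AUC_iv / D_iv)
  = (14.6/7.5) / (77.5/5)
  = 1.94667 / 15.5 = 0.1256
  = 12.56%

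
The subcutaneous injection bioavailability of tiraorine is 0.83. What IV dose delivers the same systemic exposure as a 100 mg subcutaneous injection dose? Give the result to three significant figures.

D_iv = 83.0 mg

Systemic exposure from an extravascular dose = F × D_ev, so the equivalent IV dose is F × D_ev.
D_iv = F × D_ev = 0.83 × 100 = 83 mg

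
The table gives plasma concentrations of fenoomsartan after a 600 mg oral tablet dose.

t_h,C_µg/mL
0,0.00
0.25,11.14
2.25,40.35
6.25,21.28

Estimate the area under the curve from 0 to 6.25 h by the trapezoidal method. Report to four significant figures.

Trapezoidal AUC_0→6.25:
  [0→0.25]: (0.00+11.14)/2 × 0.25 = 1.3925
  [0.25→2.25]: (11.14+40.35)/2 × 2 = 51.49
  [2.25→6.25]: (40.35+21.28)/2 × 4 = 123.26
  Sum = 176.1425 µg/mL·h

AUC = 176.1 µg/mL·h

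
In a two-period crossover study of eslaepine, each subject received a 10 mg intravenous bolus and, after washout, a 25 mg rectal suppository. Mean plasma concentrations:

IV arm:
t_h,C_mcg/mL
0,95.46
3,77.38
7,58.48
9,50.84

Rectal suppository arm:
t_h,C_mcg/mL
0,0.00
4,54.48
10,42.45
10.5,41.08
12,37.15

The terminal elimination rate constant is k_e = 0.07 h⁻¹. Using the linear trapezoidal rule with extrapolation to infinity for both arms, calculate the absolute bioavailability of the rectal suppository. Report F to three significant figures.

Trapezoidal AUC_0→9 (IV):
  [0→3]: (95.46+77.38)/2 × 3 = 259.26
  [3→7]: (77.38+58.48)/2 × 4 = 271.72
  [7→9]: (58.48+50.84)/2 × 2 = 109.32
  Sum = 640.3 mcg/mL·h
IV tail: 50.84/0.07 = 726.286; AUC_iv,0→∞ = 640.3 + 726.286 = 1366.586 mcg/mL·h
Trapezoidal AUC_0→12 (rectal suppository):
  [0→4]: (0.00+54.48)/2 × 4 = 108.96
  [4→10]: (54.48+42.45)/2 × 6 = 290.79
  [10→10.5]: (42.45+41.08)/2 × 0.5 = 20.8825
  [10.5→12]: (41.08+37.15)/2 × 1.5 = 58.6725
  Sum = 479.305 mcg/mL·h
rectal suppository tail: 37.15/0.07 = 530.714; AUC_ev,0→∞ = 479.305 + 530.714 = 1010.019 mcg/mL·h
F = (AUC_ev/D_ev)/(AUC_iv/D_iv) = (1010.019/25)/(1366.586/10) = 40.40076/136.6586 = 0.2956

F = 0.296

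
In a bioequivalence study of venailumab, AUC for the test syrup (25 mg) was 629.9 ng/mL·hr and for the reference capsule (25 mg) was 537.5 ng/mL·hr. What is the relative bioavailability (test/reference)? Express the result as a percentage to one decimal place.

F_rel = (AUC_test/D_test) / (AUC_ref/D_ref)
      = (629.9/25) / (537.5/25)
      = 25.196 / 21.5 = 1.1719 = 117.19%

F_rel = 117.2%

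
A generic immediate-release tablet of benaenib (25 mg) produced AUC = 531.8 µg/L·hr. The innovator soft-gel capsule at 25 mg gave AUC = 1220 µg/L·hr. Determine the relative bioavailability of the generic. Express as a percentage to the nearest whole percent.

F_rel = 44%

F_rel = (AUC_test/D_test) / (AUC_ref/D_ref)
      = (531.8/25) / (1220/25)
      = 21.272 / 48.8 = 0.4359 = 43.59%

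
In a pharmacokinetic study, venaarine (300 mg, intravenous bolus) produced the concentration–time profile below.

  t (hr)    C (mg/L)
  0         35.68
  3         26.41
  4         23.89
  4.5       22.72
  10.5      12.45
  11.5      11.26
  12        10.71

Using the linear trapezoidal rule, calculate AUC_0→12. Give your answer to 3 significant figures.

AUC = 253 mg/L·hr

Trapezoidal AUC_0→12:
  [0→3]: (35.68+26.41)/2 × 3 = 93.135
  [3→4]: (26.41+23.89)/2 × 1 = 25.15
  [4→4.5]: (23.89+22.72)/2 × 0.5 = 11.6525
  [4.5→10.5]: (22.72+12.45)/2 × 6 = 105.51
  [10.5→11.5]: (12.45+11.26)/2 × 1 = 11.855
  [11.5→12]: (11.26+10.71)/2 × 0.5 = 5.4925
  Sum = 252.795 mg/L·hr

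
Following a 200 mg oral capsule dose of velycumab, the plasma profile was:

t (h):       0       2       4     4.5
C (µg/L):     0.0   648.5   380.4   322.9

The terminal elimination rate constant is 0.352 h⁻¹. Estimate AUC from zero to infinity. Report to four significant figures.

AUC = 2771 µg/L·h

Trapezoidal AUC_0→4.5:
  [0→2]: (0.0+648.5)/2 × 2 = 648.5
  [2→4]: (648.5+380.4)/2 × 2 = 1028.9
  [4→4.5]: (380.4+322.9)/2 × 0.5 = 175.825
  Sum = 1853.225 µg/L·h
Extrapolated tail: C_last / k_e = 322.9 / 0.352 = 917.330
AUC_0→∞ = 1853.225 + 917.330 = 2770.555 µg/L·h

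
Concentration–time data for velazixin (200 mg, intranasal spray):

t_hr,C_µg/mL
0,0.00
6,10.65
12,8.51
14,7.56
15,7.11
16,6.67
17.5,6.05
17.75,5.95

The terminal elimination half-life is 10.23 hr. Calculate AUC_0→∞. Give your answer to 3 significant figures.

Trapezoidal AUC_0→17.75:
  [0→6]: (0.00+10.65)/2 × 6 = 31.95
  [6→12]: (10.65+8.51)/2 × 6 = 57.48
  [12→14]: (8.51+7.56)/2 × 2 = 16.07
  [14→15]: (7.56+7.11)/2 × 1 = 7.335
  [15→16]: (7.11+6.67)/2 × 1 = 6.89
  [16→17.5]: (6.67+6.05)/2 × 1.5 = 9.54
  [17.5→17.75]: (6.05+5.95)/2 × 0.25 = 1.5
  Sum = 130.765 µg/mL·hr
k_e = ln2 / t½ = 0.693147 / 10.23 = 0.0678 hr^-1
Extrapolated tail: C_last / k_e = 5.95 / 0.0678 = 87.758
AUC_0→∞ = 130.765 + 87.758 = 218.523 µg/mL·hr

AUC = 219 µg/mL·hr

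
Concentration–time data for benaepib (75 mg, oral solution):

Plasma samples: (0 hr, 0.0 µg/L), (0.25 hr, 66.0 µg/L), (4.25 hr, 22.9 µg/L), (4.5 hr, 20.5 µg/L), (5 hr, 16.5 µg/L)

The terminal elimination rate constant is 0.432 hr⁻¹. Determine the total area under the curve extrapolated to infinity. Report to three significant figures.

Trapezoidal AUC_0→5:
  [0→0.25]: (0.0+66.0)/2 × 0.25 = 8.25
  [0.25→4.25]: (66.0+22.9)/2 × 4 = 177.8
  [4.25→4.5]: (22.9+20.5)/2 × 0.25 = 5.425
  [4.5→5]: (20.5+16.5)/2 × 0.5 = 9.25
  Sum = 200.725 µg/L·hr
Extrapolated tail: C_last / k_e = 16.5 / 0.432 = 38.194
AUC_0→∞ = 200.725 + 38.194 = 238.919 µg/L·hr

AUC = 239 µg/L·hr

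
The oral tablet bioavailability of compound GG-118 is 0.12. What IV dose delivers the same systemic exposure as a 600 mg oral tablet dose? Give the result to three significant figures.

D_iv = 72.0 mg

Systemic exposure from an extravascular dose = F × D_ev, so the equivalent IV dose is F × D_ev.
D_iv = F × D_ev = 0.12 × 600 = 72 mg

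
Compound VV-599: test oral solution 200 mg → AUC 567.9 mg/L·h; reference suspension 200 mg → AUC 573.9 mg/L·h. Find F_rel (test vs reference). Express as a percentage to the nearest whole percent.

F_rel = (AUC_test/D_test) / (AUC_ref/D_ref)
      = (567.9/200) / (573.9/200)
      = 2.8395 / 2.8695 = 0.9895 = 98.95%

F_rel = 99%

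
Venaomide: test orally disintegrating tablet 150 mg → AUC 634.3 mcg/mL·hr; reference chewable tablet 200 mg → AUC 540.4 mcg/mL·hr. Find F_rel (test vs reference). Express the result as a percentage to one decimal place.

F_rel = 156.5%

F_rel = (AUC_test/D_test) / (AUC_ref/D_ref)
      = (634.3/150) / (540.4/200)
      = 4.22867 / 2.702 = 1.5650 = 156.50%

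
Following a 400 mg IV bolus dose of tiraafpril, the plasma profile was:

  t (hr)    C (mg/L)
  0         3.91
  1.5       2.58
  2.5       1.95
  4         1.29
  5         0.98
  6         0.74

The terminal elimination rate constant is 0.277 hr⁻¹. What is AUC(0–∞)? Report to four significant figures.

AUC = 14.23 mg/L·hr

Trapezoidal AUC_0→6:
  [0→1.5]: (3.91+2.58)/2 × 1.5 = 4.8675
  [1.5→2.5]: (2.58+1.95)/2 × 1 = 2.265
  [2.5→4]: (1.95+1.29)/2 × 1.5 = 2.43
  [4→5]: (1.29+0.98)/2 × 1 = 1.135
  [5→6]: (0.98+0.74)/2 × 1 = 0.86
  Sum = 11.5575 mg/L·hr
Extrapolated tail: C_last / k_e = 0.74 / 0.277 = 2.671
AUC_0→∞ = 11.5575 + 2.671 = 14.2285 mg/L·hr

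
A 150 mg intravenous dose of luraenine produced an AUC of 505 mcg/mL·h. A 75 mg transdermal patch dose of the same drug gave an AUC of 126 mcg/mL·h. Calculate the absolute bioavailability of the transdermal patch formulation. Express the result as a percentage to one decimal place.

F = (AUC_ev / D_ev) / (AUC_iv / D_iv)
  = (126/75) / (505/150)
  = 1.68 / 3.36667 = 0.4990
  = 49.90%

F = 49.9%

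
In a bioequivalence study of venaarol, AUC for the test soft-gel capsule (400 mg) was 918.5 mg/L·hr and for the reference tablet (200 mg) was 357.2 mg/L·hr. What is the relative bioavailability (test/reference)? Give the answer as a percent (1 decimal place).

F_rel = (AUC_test/D_test) / (AUC_ref/D_ref)
      = (918.5/400) / (357.2/200)
      = 2.29625 / 1.786 = 1.2857 = 128.57%

F_rel = 128.6%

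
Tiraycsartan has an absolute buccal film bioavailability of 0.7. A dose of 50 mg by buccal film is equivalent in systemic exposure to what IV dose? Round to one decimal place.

Systemic exposure from an extravascular dose = F × D_ev, so the equivalent IV dose is F × D_ev.
D_iv = F × D_ev = 0.7 × 50 = 35 mg

D_iv = 35.0 mg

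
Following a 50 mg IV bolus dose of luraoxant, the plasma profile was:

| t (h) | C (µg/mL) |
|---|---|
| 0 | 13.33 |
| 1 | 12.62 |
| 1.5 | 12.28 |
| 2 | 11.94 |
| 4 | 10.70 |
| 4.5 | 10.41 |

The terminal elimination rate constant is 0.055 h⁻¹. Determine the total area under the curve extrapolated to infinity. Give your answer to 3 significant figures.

Trapezoidal AUC_0→4.5:
  [0→1]: (13.33+12.62)/2 × 1 = 12.975
  [1→1.5]: (12.62+12.28)/2 × 0.5 = 6.225
  [1.5→2]: (12.28+11.94)/2 × 0.5 = 6.055
  [2→4]: (11.94+10.70)/2 × 2 = 22.64
  [4→4.5]: (10.70+10.41)/2 × 0.5 = 5.2775
  Sum = 53.1725 µg/mL·h
Extrapolated tail: C_last / k_e = 10.41 / 0.055 = 189.273
AUC_0→∞ = 53.1725 + 189.273 = 242.4455 µg/mL·h

AUC = 242 µg/mL·h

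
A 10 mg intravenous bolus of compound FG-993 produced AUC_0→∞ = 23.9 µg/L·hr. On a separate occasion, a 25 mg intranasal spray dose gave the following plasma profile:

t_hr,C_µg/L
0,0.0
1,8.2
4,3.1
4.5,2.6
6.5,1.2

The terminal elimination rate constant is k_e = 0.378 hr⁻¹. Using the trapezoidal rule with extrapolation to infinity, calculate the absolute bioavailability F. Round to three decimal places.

Trapezoidal AUC_0→6.5 (intranasal spray):
  [0→1]: (0.0+8.2)/2 × 1 = 4.1
  [1→4]: (8.2+3.1)/2 × 3 = 16.95
  [4→4.5]: (3.1+2.6)/2 × 0.5 = 1.425
  [4.5→6.5]: (2.6+1.2)/2 × 2 = 3.8
  Sum = 26.275 µg/L·hr
Tail: C_last/k_e = 1.2/0.378 = 3.175
AUC_0→∞ (intranasal spray) = 26.275 + 3.175 = 29.45 µg/L·hr
F = (AUC_ev/D_ev)/(AUC_iv/D_iv) = (29.45/25)/(23.9/10) = 1.178/2.39 = 0.4929

F = 0.493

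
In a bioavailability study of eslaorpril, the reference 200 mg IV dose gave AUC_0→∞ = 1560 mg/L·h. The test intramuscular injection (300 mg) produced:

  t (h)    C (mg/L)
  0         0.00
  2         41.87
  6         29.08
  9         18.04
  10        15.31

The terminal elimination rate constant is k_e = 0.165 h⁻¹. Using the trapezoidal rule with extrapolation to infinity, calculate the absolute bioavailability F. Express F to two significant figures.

F = 0.16

Trapezoidal AUC_0→10 (intramuscular injection):
  [0→2]: (0.00+41.87)/2 × 2 = 41.87
  [2→6]: (41.87+29.08)/2 × 4 = 141.9
  [6→9]: (29.08+18.04)/2 × 3 = 70.68
  [9→10]: (18.04+15.31)/2 × 1 = 16.675
  Sum = 271.125 mg/L·h
Tail: C_last/k_e = 15.31/0.165 = 92.788
AUC_0→∞ (intramuscular injection) = 271.125 + 92.788 = 363.913 mg/L·h
F = (AUC_ev/D_ev)/(AUC_iv/D_iv) = (363.913/300)/(1560/200) = 1.21304/7.8 = 0.1555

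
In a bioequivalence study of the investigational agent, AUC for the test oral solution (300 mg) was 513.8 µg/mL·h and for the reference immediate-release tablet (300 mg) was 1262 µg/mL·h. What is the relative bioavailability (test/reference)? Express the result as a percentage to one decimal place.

F_rel = 40.7%

F_rel = (AUC_test/D_test) / (AUC_ref/D_ref)
      = (513.8/300) / (1262/300)
      = 1.71267 / 4.20667 = 0.4071 = 40.71%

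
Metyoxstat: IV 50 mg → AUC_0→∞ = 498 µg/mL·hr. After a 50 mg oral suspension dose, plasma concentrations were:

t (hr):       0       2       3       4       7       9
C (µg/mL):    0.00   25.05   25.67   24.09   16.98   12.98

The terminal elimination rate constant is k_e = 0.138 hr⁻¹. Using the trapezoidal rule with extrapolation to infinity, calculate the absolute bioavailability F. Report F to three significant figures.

Trapezoidal AUC_0→9 (oral suspension):
  [0→2]: (0.00+25.05)/2 × 2 = 25.05
  [2→3]: (25.05+25.67)/2 × 1 = 25.36
  [3→4]: (25.67+24.09)/2 × 1 = 24.88
  [4→7]: (24.09+16.98)/2 × 3 = 61.605
  [7→9]: (16.98+12.98)/2 × 2 = 29.96
  Sum = 166.855 µg/mL·hr
Tail: C_last/k_e = 12.98/0.138 = 94.058
AUC_0→∞ (oral suspension) = 166.855 + 94.058 = 260.913 µg/mL·hr
F = (AUC_ev/D_ev)/(AUC_iv/D_iv) = (260.913/50)/(498/50) = 5.21826/9.96 = 0.5239

F = 0.524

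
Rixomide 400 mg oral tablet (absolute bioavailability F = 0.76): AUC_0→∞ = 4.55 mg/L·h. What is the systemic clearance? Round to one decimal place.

CL = F × Dose / AUC_0→∞
   = 0.76 × 400 / 4.55 = 66.8132 L/h

CL = 66.8 L/h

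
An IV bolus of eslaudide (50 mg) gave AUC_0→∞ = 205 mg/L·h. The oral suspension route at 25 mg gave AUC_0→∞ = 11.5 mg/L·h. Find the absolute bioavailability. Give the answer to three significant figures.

F = (AUC_ev / D_ev) / (AUC_iv / D_iv)
  = (11.5/25) / (205/50)
  = 0.46 / 4.1 = 0.1122

F = 0.112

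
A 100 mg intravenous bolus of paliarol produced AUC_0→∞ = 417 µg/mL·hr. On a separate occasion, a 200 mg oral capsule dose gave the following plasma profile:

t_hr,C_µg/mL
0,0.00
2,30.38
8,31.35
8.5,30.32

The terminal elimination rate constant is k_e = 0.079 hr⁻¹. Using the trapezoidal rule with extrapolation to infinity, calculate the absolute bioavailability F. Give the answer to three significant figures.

F = 0.737

Trapezoidal AUC_0→8.5 (oral capsule):
  [0→2]: (0.00+30.38)/2 × 2 = 30.38
  [2→8]: (30.38+31.35)/2 × 6 = 185.19
  [8→8.5]: (31.35+30.32)/2 × 0.5 = 15.4175
  Sum = 230.9875 µg/mL·hr
Tail: C_last/k_e = 30.32/0.079 = 383.797
AUC_0→∞ (oral capsule) = 230.9875 + 383.797 = 614.7845 µg/mL·hr
F = (AUC_ev/D_ev)/(AUC_iv/D_iv) = (614.7845/200)/(417/100) = 3.0739225/4.17 = 0.7372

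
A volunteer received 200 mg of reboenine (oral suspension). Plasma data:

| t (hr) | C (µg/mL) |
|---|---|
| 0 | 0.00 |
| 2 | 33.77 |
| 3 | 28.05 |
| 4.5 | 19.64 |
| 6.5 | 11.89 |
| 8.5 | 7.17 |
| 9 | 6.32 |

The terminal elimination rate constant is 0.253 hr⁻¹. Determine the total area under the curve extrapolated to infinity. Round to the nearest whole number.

Trapezoidal AUC_0→9:
  [0→2]: (0.00+33.77)/2 × 2 = 33.77
  [2→3]: (33.77+28.05)/2 × 1 = 30.91
  [3→4.5]: (28.05+19.64)/2 × 1.5 = 35.7675
  [4.5→6.5]: (19.64+11.89)/2 × 2 = 31.53
  [6.5→8.5]: (11.89+7.17)/2 × 2 = 19.06
  [8.5→9]: (7.17+6.32)/2 × 0.5 = 3.3725
  Sum = 154.41 µg/mL·hr
Extrapolated tail: C_last / k_e = 6.32 / 0.253 = 24.980
AUC_0→∞ = 154.41 + 24.980 = 179.39 µg/mL·hr

AUC = 179 µg/mL·hr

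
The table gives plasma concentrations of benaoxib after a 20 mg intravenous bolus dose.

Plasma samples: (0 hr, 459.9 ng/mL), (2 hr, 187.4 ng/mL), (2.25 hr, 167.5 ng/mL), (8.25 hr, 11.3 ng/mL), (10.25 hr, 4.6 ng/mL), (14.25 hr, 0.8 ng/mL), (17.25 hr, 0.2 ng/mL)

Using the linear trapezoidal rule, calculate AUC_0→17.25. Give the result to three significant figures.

AUC = 1260 ng/mL·hr

Trapezoidal AUC_0→17.25:
  [0→2]: (459.9+187.4)/2 × 2 = 647.3
  [2→2.25]: (187.4+167.5)/2 × 0.25 = 44.3625
  [2.25→8.25]: (167.5+11.3)/2 × 6 = 536.4
  [8.25→10.25]: (11.3+4.6)/2 × 2 = 15.9
  [10.25→14.25]: (4.6+0.8)/2 × 4 = 10.8
  [14.25→17.25]: (0.8+0.2)/2 × 3 = 1.5
  Sum = 1256.2625 ng/mL·hr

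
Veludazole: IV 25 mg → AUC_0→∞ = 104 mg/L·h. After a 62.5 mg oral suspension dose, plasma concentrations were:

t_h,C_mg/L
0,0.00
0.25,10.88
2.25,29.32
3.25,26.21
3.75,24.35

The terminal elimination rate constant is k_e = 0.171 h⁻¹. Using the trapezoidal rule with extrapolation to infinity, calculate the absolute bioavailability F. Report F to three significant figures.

F = 0.863

Trapezoidal AUC_0→3.75 (oral suspension):
  [0→0.25]: (0.00+10.88)/2 × 0.25 = 1.36
  [0.25→2.25]: (10.88+29.32)/2 × 2 = 40.2
  [2.25→3.25]: (29.32+26.21)/2 × 1 = 27.765
  [3.25→3.75]: (26.21+24.35)/2 × 0.5 = 12.64
  Sum = 81.965 mg/L·h
Tail: C_last/k_e = 24.35/0.171 = 142.398
AUC_0→∞ (oral suspension) = 81.965 + 142.398 = 224.363 mg/L·h
F = (AUC_ev/D_ev)/(AUC_iv/D_iv) = (224.363/62.5)/(104/25) = 3.589808/4.16 = 0.8629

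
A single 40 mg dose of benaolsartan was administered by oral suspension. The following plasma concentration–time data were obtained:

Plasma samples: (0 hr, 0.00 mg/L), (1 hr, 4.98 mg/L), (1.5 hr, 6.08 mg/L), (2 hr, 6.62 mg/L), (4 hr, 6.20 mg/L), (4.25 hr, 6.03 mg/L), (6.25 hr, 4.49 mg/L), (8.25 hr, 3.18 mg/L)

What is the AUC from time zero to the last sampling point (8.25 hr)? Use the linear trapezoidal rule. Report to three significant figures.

AUC = 41.0 mg/L·hr

Trapezoidal AUC_0→8.25:
  [0→1]: (0.00+4.98)/2 × 1 = 2.49
  [1→1.5]: (4.98+6.08)/2 × 0.5 = 2.765
  [1.5→2]: (6.08+6.62)/2 × 0.5 = 3.175
  [2→4]: (6.62+6.20)/2 × 2 = 12.82
  [4→4.25]: (6.20+6.03)/2 × 0.25 = 1.52875
  [4.25→6.25]: (6.03+4.49)/2 × 2 = 10.52
  [6.25→8.25]: (4.49+3.18)/2 × 2 = 7.67
  Sum = 40.96875 mg/L·hr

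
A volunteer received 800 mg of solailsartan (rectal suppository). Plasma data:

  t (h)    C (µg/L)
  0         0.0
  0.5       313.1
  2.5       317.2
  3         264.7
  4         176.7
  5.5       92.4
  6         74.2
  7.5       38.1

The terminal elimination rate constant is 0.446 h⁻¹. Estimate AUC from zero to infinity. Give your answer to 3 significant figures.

Trapezoidal AUC_0→7.5:
  [0→0.5]: (0.0+313.1)/2 × 0.5 = 78.275
  [0.5→2.5]: (313.1+317.2)/2 × 2 = 630.3
  [2.5→3]: (317.2+264.7)/2 × 0.5 = 145.475
  [3→4]: (264.7+176.7)/2 × 1 = 220.7
  [4→5.5]: (176.7+92.4)/2 × 1.5 = 201.825
  [5.5→6]: (92.4+74.2)/2 × 0.5 = 41.65
  [6→7.5]: (74.2+38.1)/2 × 1.5 = 84.225
  Sum = 1402.45 µg/L·h
Extrapolated tail: C_last / k_e = 38.1 / 0.446 = 85.426
AUC_0→∞ = 1402.45 + 85.426 = 1487.876 µg/L·h

AUC = 1490 µg/L·h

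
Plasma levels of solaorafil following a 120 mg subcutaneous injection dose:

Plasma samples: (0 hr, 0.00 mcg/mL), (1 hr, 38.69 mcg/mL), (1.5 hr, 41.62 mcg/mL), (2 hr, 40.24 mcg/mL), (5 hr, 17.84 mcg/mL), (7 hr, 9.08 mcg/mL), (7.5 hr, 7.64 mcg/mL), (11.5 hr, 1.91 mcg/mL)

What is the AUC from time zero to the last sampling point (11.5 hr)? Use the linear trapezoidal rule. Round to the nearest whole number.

Trapezoidal AUC_0→11.5:
  [0→1]: (0.00+38.69)/2 × 1 = 19.345
  [1→1.5]: (38.69+41.62)/2 × 0.5 = 20.0775
  [1.5→2]: (41.62+40.24)/2 × 0.5 = 20.465
  [2→5]: (40.24+17.84)/2 × 3 = 87.12
  [5→7]: (17.84+9.08)/2 × 2 = 26.92
  [7→7.5]: (9.08+7.64)/2 × 0.5 = 4.18
  [7.5→11.5]: (7.64+1.91)/2 × 4 = 19.1
  Sum = 197.2075 mcg/mL·hr

AUC = 197 mcg/mL·hr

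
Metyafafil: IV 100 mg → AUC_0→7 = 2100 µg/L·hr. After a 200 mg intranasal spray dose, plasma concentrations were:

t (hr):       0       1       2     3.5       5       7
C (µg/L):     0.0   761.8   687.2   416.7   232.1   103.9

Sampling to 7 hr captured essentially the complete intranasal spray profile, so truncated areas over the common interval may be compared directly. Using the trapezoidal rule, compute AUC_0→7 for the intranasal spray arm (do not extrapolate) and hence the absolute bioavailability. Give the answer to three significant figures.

Trapezoidal AUC_0→7 (intranasal spray):
  [0→1]: (0.0+761.8)/2 × 1 = 380.9
  [1→2]: (761.8+687.2)/2 × 1 = 724.5
  [2→3.5]: (687.2+416.7)/2 × 1.5 = 827.925
  [3.5→5]: (416.7+232.1)/2 × 1.5 = 486.6
  [5→7]: (232.1+103.9)/2 × 2 = 336.0
  Sum = 2755.925 µg/L·hr
F = (AUC_ev/D_ev)/(AUC_iv/D_iv) = (2755.925/200)/(2100/100) = 13.779625/21 = 0.6562

F = 0.656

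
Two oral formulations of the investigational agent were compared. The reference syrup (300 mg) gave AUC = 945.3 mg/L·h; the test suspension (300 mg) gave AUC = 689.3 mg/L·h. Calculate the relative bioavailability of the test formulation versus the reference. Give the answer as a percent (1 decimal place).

F_rel = 72.9%

F_rel = (AUC_test/D_test) / (AUC_ref/D_ref)
      = (689.3/300) / (945.3/300)
      = 2.29767 / 3.151 = 0.7292 = 72.92%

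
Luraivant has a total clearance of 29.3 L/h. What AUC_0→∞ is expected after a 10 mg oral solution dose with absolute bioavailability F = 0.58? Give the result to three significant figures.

AUC = 0.198 mg/L·h

AUC_0→∞ = F × Dose / CL
        = 0.58 × 10 / 29.3 = 0.197952 mg/L·h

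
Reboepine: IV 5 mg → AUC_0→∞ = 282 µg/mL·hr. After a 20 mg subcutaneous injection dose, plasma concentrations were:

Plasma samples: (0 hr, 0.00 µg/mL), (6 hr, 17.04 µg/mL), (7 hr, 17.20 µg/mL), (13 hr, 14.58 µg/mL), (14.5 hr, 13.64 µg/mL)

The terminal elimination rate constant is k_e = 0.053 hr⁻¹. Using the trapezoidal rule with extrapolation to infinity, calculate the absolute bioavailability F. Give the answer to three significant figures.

F = 0.392

Trapezoidal AUC_0→14.5 (subcutaneous injection):
  [0→6]: (0.00+17.04)/2 × 6 = 51.12
  [6→7]: (17.04+17.20)/2 × 1 = 17.12
  [7→13]: (17.20+14.58)/2 × 6 = 95.34
  [13→14.5]: (14.58+13.64)/2 × 1.5 = 21.165
  Sum = 184.745 µg/mL·hr
Tail: C_last/k_e = 13.64/0.053 = 257.358
AUC_0→∞ (subcutaneous injection) = 184.745 + 257.358 = 442.103 µg/mL·hr
F = (AUC_ev/D_ev)/(AUC_iv/D_iv) = (442.103/20)/(282/5) = 22.10515/56.4 = 0.3919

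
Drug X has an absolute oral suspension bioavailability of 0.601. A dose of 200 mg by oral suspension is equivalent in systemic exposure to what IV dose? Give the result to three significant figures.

D_iv = 120 mg

Systemic exposure from an extravascular dose = F × D_ev, so the equivalent IV dose is F × D_ev.
D_iv = F × D_ev = 0.601 × 200 = 120.2 mg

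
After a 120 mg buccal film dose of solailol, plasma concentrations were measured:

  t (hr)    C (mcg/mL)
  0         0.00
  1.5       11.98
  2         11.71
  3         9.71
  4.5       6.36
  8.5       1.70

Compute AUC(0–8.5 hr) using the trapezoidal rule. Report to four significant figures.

AUC = 53.79 mcg/mL·hr

Trapezoidal AUC_0→8.5:
  [0→1.5]: (0.00+11.98)/2 × 1.5 = 8.985
  [1.5→2]: (11.98+11.71)/2 × 0.5 = 5.9225
  [2→3]: (11.71+9.71)/2 × 1 = 10.71
  [3→4.5]: (9.71+6.36)/2 × 1.5 = 12.0525
  [4.5→8.5]: (6.36+1.70)/2 × 4 = 16.12
  Sum = 53.79 mcg/mL·hr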